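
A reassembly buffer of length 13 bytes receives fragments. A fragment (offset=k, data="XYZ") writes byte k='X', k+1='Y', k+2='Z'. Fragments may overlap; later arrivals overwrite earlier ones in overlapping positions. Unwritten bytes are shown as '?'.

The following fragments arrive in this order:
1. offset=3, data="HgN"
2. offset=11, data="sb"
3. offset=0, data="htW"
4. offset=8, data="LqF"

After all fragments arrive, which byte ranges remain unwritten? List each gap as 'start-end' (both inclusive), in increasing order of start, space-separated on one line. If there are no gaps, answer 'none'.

Answer: 6-7

Derivation:
Fragment 1: offset=3 len=3
Fragment 2: offset=11 len=2
Fragment 3: offset=0 len=3
Fragment 4: offset=8 len=3
Gaps: 6-7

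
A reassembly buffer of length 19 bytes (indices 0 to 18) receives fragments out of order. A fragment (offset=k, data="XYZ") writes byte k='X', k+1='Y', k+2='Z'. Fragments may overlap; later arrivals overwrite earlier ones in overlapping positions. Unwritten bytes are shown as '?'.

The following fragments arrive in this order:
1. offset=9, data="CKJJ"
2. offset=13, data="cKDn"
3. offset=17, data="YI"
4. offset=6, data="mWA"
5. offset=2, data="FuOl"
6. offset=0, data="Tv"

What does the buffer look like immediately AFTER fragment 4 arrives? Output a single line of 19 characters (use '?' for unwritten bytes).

Fragment 1: offset=9 data="CKJJ" -> buffer=?????????CKJJ??????
Fragment 2: offset=13 data="cKDn" -> buffer=?????????CKJJcKDn??
Fragment 3: offset=17 data="YI" -> buffer=?????????CKJJcKDnYI
Fragment 4: offset=6 data="mWA" -> buffer=??????mWACKJJcKDnYI

Answer: ??????mWACKJJcKDnYI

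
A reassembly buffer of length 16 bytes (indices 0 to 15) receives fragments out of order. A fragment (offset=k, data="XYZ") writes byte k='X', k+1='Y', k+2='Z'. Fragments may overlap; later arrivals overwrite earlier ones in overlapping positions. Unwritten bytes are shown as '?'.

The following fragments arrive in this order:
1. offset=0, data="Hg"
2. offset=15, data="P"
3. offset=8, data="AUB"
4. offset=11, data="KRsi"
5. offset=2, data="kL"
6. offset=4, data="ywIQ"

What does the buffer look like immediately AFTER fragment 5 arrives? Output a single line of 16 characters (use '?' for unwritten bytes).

Fragment 1: offset=0 data="Hg" -> buffer=Hg??????????????
Fragment 2: offset=15 data="P" -> buffer=Hg?????????????P
Fragment 3: offset=8 data="AUB" -> buffer=Hg??????AUB????P
Fragment 4: offset=11 data="KRsi" -> buffer=Hg??????AUBKRsiP
Fragment 5: offset=2 data="kL" -> buffer=HgkL????AUBKRsiP

Answer: HgkL????AUBKRsiP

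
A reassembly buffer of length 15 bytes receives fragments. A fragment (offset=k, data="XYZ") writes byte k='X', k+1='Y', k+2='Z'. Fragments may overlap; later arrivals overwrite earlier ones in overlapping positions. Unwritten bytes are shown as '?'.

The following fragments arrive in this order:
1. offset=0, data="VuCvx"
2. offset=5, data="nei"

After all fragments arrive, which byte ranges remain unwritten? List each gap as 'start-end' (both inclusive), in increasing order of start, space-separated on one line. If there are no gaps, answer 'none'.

Answer: 8-14

Derivation:
Fragment 1: offset=0 len=5
Fragment 2: offset=5 len=3
Gaps: 8-14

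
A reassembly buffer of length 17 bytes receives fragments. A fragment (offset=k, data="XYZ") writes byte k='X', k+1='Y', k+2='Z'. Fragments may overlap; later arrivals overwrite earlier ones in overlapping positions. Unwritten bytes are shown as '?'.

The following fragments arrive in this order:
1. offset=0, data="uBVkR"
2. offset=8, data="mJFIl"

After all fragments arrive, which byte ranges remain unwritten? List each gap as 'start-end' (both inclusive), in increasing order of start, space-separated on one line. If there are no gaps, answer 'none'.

Fragment 1: offset=0 len=5
Fragment 2: offset=8 len=5
Gaps: 5-7 13-16

Answer: 5-7 13-16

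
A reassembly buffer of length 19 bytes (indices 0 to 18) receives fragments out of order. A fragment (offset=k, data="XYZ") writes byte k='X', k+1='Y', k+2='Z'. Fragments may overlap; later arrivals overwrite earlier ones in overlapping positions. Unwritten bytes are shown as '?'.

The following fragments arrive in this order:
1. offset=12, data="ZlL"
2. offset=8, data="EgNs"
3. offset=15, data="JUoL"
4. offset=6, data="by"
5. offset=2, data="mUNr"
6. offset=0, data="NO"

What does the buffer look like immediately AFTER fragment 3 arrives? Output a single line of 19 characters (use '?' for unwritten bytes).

Answer: ????????EgNsZlLJUoL

Derivation:
Fragment 1: offset=12 data="ZlL" -> buffer=????????????ZlL????
Fragment 2: offset=8 data="EgNs" -> buffer=????????EgNsZlL????
Fragment 3: offset=15 data="JUoL" -> buffer=????????EgNsZlLJUoL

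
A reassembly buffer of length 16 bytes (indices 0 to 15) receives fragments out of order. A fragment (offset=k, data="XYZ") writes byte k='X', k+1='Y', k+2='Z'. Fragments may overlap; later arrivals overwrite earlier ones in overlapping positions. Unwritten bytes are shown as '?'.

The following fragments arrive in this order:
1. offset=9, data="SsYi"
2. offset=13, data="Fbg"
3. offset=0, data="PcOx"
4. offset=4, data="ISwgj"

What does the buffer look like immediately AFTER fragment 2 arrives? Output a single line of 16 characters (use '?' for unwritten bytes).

Answer: ?????????SsYiFbg

Derivation:
Fragment 1: offset=9 data="SsYi" -> buffer=?????????SsYi???
Fragment 2: offset=13 data="Fbg" -> buffer=?????????SsYiFbg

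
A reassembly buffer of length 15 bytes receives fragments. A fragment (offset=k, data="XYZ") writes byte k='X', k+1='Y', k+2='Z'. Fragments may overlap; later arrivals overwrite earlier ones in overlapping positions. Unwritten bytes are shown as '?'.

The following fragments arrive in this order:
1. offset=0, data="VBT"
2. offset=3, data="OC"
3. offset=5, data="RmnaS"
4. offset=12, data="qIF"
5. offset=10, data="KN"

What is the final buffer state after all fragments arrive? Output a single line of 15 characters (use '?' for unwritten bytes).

Answer: VBTOCRmnaSKNqIF

Derivation:
Fragment 1: offset=0 data="VBT" -> buffer=VBT????????????
Fragment 2: offset=3 data="OC" -> buffer=VBTOC??????????
Fragment 3: offset=5 data="RmnaS" -> buffer=VBTOCRmnaS?????
Fragment 4: offset=12 data="qIF" -> buffer=VBTOCRmnaS??qIF
Fragment 5: offset=10 data="KN" -> buffer=VBTOCRmnaSKNqIF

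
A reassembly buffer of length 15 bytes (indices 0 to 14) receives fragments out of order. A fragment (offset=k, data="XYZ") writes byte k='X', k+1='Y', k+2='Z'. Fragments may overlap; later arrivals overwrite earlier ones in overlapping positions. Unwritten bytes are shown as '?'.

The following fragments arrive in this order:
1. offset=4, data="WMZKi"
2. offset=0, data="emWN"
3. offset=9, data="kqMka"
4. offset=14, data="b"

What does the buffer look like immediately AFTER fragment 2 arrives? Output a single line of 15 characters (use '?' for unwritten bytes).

Fragment 1: offset=4 data="WMZKi" -> buffer=????WMZKi??????
Fragment 2: offset=0 data="emWN" -> buffer=emWNWMZKi??????

Answer: emWNWMZKi??????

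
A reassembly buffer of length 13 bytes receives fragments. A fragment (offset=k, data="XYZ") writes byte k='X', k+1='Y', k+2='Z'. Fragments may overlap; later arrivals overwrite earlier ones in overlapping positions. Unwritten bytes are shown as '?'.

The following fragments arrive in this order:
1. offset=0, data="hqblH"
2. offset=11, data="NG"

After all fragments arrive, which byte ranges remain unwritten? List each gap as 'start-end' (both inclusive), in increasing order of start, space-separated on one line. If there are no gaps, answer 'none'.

Answer: 5-10

Derivation:
Fragment 1: offset=0 len=5
Fragment 2: offset=11 len=2
Gaps: 5-10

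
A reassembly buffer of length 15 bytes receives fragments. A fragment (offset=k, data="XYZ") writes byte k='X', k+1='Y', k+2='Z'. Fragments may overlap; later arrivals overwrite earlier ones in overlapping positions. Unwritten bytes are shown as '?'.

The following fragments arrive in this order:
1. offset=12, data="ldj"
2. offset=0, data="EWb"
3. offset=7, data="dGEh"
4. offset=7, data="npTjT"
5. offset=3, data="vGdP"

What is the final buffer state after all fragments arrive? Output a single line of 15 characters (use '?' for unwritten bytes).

Answer: EWbvGdPnpTjTldj

Derivation:
Fragment 1: offset=12 data="ldj" -> buffer=????????????ldj
Fragment 2: offset=0 data="EWb" -> buffer=EWb?????????ldj
Fragment 3: offset=7 data="dGEh" -> buffer=EWb????dGEh?ldj
Fragment 4: offset=7 data="npTjT" -> buffer=EWb????npTjTldj
Fragment 5: offset=3 data="vGdP" -> buffer=EWbvGdPnpTjTldj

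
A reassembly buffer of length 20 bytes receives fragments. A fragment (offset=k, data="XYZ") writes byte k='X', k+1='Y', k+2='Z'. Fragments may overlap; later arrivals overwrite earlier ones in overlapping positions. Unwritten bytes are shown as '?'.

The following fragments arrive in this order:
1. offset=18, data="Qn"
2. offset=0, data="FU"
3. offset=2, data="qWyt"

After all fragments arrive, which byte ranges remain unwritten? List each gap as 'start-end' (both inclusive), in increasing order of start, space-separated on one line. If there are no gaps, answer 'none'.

Fragment 1: offset=18 len=2
Fragment 2: offset=0 len=2
Fragment 3: offset=2 len=4
Gaps: 6-17

Answer: 6-17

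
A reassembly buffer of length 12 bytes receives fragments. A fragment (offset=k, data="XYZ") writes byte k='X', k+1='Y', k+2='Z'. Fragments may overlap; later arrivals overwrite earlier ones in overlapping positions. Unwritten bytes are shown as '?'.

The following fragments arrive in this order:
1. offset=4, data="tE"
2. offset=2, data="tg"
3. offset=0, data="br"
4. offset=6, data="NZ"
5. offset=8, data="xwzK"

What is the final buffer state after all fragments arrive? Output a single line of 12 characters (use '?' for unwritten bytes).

Answer: brtgtENZxwzK

Derivation:
Fragment 1: offset=4 data="tE" -> buffer=????tE??????
Fragment 2: offset=2 data="tg" -> buffer=??tgtE??????
Fragment 3: offset=0 data="br" -> buffer=brtgtE??????
Fragment 4: offset=6 data="NZ" -> buffer=brtgtENZ????
Fragment 5: offset=8 data="xwzK" -> buffer=brtgtENZxwzK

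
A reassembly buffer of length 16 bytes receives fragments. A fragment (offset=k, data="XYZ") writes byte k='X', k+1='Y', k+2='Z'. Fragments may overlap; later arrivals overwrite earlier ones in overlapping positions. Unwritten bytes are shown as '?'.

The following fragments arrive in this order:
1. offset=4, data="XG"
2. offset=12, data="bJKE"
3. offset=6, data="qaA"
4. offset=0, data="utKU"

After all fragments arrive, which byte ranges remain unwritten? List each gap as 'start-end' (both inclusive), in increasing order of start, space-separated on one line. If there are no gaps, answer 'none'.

Fragment 1: offset=4 len=2
Fragment 2: offset=12 len=4
Fragment 3: offset=6 len=3
Fragment 4: offset=0 len=4
Gaps: 9-11

Answer: 9-11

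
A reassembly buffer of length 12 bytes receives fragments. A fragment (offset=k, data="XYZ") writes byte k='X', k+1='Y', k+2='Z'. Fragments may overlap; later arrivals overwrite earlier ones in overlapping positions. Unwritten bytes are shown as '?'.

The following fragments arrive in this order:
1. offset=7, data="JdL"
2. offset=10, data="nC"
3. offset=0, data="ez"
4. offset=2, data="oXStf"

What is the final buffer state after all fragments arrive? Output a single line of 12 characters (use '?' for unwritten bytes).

Answer: ezoXStfJdLnC

Derivation:
Fragment 1: offset=7 data="JdL" -> buffer=???????JdL??
Fragment 2: offset=10 data="nC" -> buffer=???????JdLnC
Fragment 3: offset=0 data="ez" -> buffer=ez?????JdLnC
Fragment 4: offset=2 data="oXStf" -> buffer=ezoXStfJdLnC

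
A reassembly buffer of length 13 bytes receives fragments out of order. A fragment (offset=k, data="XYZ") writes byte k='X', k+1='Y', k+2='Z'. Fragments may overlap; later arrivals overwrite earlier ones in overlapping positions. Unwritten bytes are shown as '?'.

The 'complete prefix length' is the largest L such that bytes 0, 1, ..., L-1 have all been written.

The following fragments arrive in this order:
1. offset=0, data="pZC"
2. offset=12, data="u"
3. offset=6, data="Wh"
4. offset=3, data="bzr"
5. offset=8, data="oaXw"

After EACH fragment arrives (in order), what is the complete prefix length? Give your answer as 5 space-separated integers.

Answer: 3 3 3 8 13

Derivation:
Fragment 1: offset=0 data="pZC" -> buffer=pZC?????????? -> prefix_len=3
Fragment 2: offset=12 data="u" -> buffer=pZC?????????u -> prefix_len=3
Fragment 3: offset=6 data="Wh" -> buffer=pZC???Wh????u -> prefix_len=3
Fragment 4: offset=3 data="bzr" -> buffer=pZCbzrWh????u -> prefix_len=8
Fragment 5: offset=8 data="oaXw" -> buffer=pZCbzrWhoaXwu -> prefix_len=13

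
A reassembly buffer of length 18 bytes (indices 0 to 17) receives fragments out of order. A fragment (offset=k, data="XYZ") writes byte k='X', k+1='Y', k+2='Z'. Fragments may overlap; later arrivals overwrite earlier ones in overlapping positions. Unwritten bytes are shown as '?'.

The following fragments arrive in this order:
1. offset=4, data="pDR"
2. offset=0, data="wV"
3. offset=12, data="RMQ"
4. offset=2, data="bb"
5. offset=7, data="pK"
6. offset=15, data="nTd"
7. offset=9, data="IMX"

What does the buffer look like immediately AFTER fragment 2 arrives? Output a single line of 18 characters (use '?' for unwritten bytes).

Fragment 1: offset=4 data="pDR" -> buffer=????pDR???????????
Fragment 2: offset=0 data="wV" -> buffer=wV??pDR???????????

Answer: wV??pDR???????????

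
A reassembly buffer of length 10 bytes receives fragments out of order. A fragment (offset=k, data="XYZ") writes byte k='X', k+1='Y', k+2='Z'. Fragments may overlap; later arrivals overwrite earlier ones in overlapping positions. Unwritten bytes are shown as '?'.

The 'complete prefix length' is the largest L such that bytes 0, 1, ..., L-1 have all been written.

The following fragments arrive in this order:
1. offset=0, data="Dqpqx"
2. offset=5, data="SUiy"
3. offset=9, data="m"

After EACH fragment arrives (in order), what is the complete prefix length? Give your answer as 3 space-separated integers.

Answer: 5 9 10

Derivation:
Fragment 1: offset=0 data="Dqpqx" -> buffer=Dqpqx????? -> prefix_len=5
Fragment 2: offset=5 data="SUiy" -> buffer=DqpqxSUiy? -> prefix_len=9
Fragment 3: offset=9 data="m" -> buffer=DqpqxSUiym -> prefix_len=10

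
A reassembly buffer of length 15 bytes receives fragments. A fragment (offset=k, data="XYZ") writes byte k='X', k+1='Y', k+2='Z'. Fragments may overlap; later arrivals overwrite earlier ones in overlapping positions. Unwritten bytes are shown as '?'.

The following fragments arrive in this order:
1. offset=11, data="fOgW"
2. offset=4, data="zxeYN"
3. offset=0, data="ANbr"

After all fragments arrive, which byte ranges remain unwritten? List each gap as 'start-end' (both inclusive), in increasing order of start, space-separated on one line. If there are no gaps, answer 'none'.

Answer: 9-10

Derivation:
Fragment 1: offset=11 len=4
Fragment 2: offset=4 len=5
Fragment 3: offset=0 len=4
Gaps: 9-10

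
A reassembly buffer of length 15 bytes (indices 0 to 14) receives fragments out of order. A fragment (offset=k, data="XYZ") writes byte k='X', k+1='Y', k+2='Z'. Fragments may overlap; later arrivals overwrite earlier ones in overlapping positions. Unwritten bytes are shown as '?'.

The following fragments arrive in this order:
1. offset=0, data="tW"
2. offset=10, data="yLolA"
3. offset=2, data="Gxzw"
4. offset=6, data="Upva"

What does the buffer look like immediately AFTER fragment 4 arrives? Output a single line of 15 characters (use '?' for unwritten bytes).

Fragment 1: offset=0 data="tW" -> buffer=tW?????????????
Fragment 2: offset=10 data="yLolA" -> buffer=tW????????yLolA
Fragment 3: offset=2 data="Gxzw" -> buffer=tWGxzw????yLolA
Fragment 4: offset=6 data="Upva" -> buffer=tWGxzwUpvayLolA

Answer: tWGxzwUpvayLolA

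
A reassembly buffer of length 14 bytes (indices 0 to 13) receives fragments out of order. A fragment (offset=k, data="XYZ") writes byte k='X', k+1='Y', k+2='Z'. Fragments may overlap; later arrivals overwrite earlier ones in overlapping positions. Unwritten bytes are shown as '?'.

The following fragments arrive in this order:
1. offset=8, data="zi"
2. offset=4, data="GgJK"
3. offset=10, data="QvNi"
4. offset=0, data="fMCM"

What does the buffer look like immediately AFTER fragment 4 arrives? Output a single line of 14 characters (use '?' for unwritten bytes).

Fragment 1: offset=8 data="zi" -> buffer=????????zi????
Fragment 2: offset=4 data="GgJK" -> buffer=????GgJKzi????
Fragment 3: offset=10 data="QvNi" -> buffer=????GgJKziQvNi
Fragment 4: offset=0 data="fMCM" -> buffer=fMCMGgJKziQvNi

Answer: fMCMGgJKziQvNi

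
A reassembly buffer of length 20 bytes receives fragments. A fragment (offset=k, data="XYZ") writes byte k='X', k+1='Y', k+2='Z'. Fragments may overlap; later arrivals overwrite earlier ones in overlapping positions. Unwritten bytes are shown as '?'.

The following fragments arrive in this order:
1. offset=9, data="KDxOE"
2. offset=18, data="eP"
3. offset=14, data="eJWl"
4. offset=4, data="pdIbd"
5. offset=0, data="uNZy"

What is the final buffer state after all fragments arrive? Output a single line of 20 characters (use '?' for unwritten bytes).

Fragment 1: offset=9 data="KDxOE" -> buffer=?????????KDxOE??????
Fragment 2: offset=18 data="eP" -> buffer=?????????KDxOE????eP
Fragment 3: offset=14 data="eJWl" -> buffer=?????????KDxOEeJWleP
Fragment 4: offset=4 data="pdIbd" -> buffer=????pdIbdKDxOEeJWleP
Fragment 5: offset=0 data="uNZy" -> buffer=uNZypdIbdKDxOEeJWleP

Answer: uNZypdIbdKDxOEeJWleP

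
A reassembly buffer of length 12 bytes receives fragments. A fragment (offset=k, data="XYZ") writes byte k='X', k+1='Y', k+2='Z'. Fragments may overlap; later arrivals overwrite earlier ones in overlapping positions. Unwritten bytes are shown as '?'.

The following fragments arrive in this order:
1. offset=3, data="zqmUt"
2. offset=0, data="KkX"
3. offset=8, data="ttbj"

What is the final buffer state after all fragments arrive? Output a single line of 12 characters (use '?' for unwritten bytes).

Answer: KkXzqmUtttbj

Derivation:
Fragment 1: offset=3 data="zqmUt" -> buffer=???zqmUt????
Fragment 2: offset=0 data="KkX" -> buffer=KkXzqmUt????
Fragment 3: offset=8 data="ttbj" -> buffer=KkXzqmUtttbj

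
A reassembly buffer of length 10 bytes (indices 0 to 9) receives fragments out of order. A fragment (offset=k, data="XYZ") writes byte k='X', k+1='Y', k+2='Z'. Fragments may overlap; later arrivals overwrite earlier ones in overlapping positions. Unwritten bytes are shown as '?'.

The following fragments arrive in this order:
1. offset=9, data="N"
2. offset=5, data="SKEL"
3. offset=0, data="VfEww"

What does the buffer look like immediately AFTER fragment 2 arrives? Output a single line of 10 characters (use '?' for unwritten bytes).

Fragment 1: offset=9 data="N" -> buffer=?????????N
Fragment 2: offset=5 data="SKEL" -> buffer=?????SKELN

Answer: ?????SKELN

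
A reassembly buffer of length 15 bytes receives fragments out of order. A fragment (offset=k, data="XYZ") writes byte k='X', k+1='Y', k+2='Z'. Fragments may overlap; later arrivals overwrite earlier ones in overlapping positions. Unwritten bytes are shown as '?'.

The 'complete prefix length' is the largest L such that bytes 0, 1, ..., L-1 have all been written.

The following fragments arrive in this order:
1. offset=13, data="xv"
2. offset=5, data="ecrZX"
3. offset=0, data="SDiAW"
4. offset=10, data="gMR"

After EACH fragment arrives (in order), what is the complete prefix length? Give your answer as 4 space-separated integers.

Answer: 0 0 10 15

Derivation:
Fragment 1: offset=13 data="xv" -> buffer=?????????????xv -> prefix_len=0
Fragment 2: offset=5 data="ecrZX" -> buffer=?????ecrZX???xv -> prefix_len=0
Fragment 3: offset=0 data="SDiAW" -> buffer=SDiAWecrZX???xv -> prefix_len=10
Fragment 4: offset=10 data="gMR" -> buffer=SDiAWecrZXgMRxv -> prefix_len=15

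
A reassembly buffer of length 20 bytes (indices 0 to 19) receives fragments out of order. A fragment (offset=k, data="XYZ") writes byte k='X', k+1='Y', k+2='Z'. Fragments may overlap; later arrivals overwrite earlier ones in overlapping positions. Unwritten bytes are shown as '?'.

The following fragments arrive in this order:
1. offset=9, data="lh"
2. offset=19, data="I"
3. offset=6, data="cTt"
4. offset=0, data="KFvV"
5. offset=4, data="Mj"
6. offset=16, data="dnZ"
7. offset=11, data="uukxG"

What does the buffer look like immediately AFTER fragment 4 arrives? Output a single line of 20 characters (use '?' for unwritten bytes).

Fragment 1: offset=9 data="lh" -> buffer=?????????lh?????????
Fragment 2: offset=19 data="I" -> buffer=?????????lh????????I
Fragment 3: offset=6 data="cTt" -> buffer=??????cTtlh????????I
Fragment 4: offset=0 data="KFvV" -> buffer=KFvV??cTtlh????????I

Answer: KFvV??cTtlh????????I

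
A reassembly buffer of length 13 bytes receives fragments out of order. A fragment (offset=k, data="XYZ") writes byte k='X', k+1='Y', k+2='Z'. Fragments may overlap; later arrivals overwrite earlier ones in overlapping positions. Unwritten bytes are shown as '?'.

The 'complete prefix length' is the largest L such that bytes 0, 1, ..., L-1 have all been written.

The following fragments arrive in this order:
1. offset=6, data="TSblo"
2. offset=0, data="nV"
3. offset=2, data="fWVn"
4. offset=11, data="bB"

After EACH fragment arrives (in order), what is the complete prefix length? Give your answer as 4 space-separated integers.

Fragment 1: offset=6 data="TSblo" -> buffer=??????TSblo?? -> prefix_len=0
Fragment 2: offset=0 data="nV" -> buffer=nV????TSblo?? -> prefix_len=2
Fragment 3: offset=2 data="fWVn" -> buffer=nVfWVnTSblo?? -> prefix_len=11
Fragment 4: offset=11 data="bB" -> buffer=nVfWVnTSblobB -> prefix_len=13

Answer: 0 2 11 13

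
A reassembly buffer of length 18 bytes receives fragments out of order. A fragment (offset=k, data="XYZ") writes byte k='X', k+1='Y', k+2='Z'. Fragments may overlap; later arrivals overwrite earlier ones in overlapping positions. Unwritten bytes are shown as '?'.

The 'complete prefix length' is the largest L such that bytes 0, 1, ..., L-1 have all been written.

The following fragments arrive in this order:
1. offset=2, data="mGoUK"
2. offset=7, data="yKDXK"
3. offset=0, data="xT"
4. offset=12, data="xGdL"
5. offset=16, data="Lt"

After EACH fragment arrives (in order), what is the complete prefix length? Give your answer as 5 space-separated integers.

Answer: 0 0 12 16 18

Derivation:
Fragment 1: offset=2 data="mGoUK" -> buffer=??mGoUK??????????? -> prefix_len=0
Fragment 2: offset=7 data="yKDXK" -> buffer=??mGoUKyKDXK?????? -> prefix_len=0
Fragment 3: offset=0 data="xT" -> buffer=xTmGoUKyKDXK?????? -> prefix_len=12
Fragment 4: offset=12 data="xGdL" -> buffer=xTmGoUKyKDXKxGdL?? -> prefix_len=16
Fragment 5: offset=16 data="Lt" -> buffer=xTmGoUKyKDXKxGdLLt -> prefix_len=18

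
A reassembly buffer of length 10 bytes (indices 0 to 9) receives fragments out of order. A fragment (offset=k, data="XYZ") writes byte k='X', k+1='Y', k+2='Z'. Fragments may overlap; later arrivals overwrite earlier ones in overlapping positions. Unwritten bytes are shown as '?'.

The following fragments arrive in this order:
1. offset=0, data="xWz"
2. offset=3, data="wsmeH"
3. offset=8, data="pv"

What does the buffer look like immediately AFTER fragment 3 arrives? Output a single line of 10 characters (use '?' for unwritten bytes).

Answer: xWzwsmeHpv

Derivation:
Fragment 1: offset=0 data="xWz" -> buffer=xWz???????
Fragment 2: offset=3 data="wsmeH" -> buffer=xWzwsmeH??
Fragment 3: offset=8 data="pv" -> buffer=xWzwsmeHpv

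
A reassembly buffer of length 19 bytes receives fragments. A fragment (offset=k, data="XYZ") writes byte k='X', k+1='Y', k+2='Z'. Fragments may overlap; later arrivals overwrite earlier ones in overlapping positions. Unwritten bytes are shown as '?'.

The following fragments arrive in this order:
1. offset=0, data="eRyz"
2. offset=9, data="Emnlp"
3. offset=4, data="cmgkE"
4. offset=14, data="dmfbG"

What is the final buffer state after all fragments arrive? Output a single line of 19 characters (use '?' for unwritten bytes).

Fragment 1: offset=0 data="eRyz" -> buffer=eRyz???????????????
Fragment 2: offset=9 data="Emnlp" -> buffer=eRyz?????Emnlp?????
Fragment 3: offset=4 data="cmgkE" -> buffer=eRyzcmgkEEmnlp?????
Fragment 4: offset=14 data="dmfbG" -> buffer=eRyzcmgkEEmnlpdmfbG

Answer: eRyzcmgkEEmnlpdmfbG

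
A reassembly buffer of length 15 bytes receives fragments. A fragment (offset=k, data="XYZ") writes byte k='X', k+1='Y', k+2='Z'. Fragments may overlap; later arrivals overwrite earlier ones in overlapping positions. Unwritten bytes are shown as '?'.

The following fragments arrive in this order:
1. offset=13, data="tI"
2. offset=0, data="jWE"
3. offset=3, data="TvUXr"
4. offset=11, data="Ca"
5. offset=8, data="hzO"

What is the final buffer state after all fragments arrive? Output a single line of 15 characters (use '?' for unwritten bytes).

Answer: jWETvUXrhzOCatI

Derivation:
Fragment 1: offset=13 data="tI" -> buffer=?????????????tI
Fragment 2: offset=0 data="jWE" -> buffer=jWE??????????tI
Fragment 3: offset=3 data="TvUXr" -> buffer=jWETvUXr?????tI
Fragment 4: offset=11 data="Ca" -> buffer=jWETvUXr???CatI
Fragment 5: offset=8 data="hzO" -> buffer=jWETvUXrhzOCatI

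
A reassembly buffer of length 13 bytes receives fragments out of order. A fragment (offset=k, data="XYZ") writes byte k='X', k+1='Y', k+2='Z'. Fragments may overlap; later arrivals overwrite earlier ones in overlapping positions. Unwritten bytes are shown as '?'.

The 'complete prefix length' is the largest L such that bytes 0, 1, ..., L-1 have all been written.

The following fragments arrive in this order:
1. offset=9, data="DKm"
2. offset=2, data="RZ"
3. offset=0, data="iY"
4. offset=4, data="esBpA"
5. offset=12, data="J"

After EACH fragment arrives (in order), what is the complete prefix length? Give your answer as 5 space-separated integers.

Fragment 1: offset=9 data="DKm" -> buffer=?????????DKm? -> prefix_len=0
Fragment 2: offset=2 data="RZ" -> buffer=??RZ?????DKm? -> prefix_len=0
Fragment 3: offset=0 data="iY" -> buffer=iYRZ?????DKm? -> prefix_len=4
Fragment 4: offset=4 data="esBpA" -> buffer=iYRZesBpADKm? -> prefix_len=12
Fragment 5: offset=12 data="J" -> buffer=iYRZesBpADKmJ -> prefix_len=13

Answer: 0 0 4 12 13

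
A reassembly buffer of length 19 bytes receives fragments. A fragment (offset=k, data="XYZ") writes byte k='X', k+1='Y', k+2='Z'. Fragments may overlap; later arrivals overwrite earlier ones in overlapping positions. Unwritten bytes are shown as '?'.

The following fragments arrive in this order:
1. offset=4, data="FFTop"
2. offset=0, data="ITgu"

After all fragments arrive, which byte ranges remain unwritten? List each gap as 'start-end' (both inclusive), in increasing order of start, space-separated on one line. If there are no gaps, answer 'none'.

Answer: 9-18

Derivation:
Fragment 1: offset=4 len=5
Fragment 2: offset=0 len=4
Gaps: 9-18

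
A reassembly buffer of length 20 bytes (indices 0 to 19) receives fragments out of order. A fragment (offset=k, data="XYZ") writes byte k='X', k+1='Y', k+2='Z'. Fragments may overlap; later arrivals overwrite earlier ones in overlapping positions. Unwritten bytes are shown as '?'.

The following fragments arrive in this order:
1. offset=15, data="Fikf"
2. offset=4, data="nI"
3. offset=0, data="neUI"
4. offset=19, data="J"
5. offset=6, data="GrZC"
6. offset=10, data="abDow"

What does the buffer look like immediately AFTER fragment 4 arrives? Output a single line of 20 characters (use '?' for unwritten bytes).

Fragment 1: offset=15 data="Fikf" -> buffer=???????????????Fikf?
Fragment 2: offset=4 data="nI" -> buffer=????nI?????????Fikf?
Fragment 3: offset=0 data="neUI" -> buffer=neUInI?????????Fikf?
Fragment 4: offset=19 data="J" -> buffer=neUInI?????????FikfJ

Answer: neUInI?????????FikfJ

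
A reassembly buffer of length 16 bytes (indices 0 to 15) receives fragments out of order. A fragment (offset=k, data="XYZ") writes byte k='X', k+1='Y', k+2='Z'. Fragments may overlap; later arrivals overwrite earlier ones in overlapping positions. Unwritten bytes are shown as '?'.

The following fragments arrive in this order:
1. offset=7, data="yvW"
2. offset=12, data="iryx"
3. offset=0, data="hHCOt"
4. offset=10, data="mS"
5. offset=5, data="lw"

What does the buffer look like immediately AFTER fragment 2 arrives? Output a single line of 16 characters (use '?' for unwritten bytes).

Fragment 1: offset=7 data="yvW" -> buffer=???????yvW??????
Fragment 2: offset=12 data="iryx" -> buffer=???????yvW??iryx

Answer: ???????yvW??iryx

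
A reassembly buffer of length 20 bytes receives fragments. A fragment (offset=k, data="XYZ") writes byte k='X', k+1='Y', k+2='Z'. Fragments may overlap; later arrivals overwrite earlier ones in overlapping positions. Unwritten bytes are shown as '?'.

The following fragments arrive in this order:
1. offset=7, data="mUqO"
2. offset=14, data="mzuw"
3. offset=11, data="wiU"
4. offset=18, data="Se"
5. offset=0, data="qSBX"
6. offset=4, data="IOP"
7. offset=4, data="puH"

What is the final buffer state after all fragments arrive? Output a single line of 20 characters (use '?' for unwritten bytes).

Fragment 1: offset=7 data="mUqO" -> buffer=???????mUqO?????????
Fragment 2: offset=14 data="mzuw" -> buffer=???????mUqO???mzuw??
Fragment 3: offset=11 data="wiU" -> buffer=???????mUqOwiUmzuw??
Fragment 4: offset=18 data="Se" -> buffer=???????mUqOwiUmzuwSe
Fragment 5: offset=0 data="qSBX" -> buffer=qSBX???mUqOwiUmzuwSe
Fragment 6: offset=4 data="IOP" -> buffer=qSBXIOPmUqOwiUmzuwSe
Fragment 7: offset=4 data="puH" -> buffer=qSBXpuHmUqOwiUmzuwSe

Answer: qSBXpuHmUqOwiUmzuwSe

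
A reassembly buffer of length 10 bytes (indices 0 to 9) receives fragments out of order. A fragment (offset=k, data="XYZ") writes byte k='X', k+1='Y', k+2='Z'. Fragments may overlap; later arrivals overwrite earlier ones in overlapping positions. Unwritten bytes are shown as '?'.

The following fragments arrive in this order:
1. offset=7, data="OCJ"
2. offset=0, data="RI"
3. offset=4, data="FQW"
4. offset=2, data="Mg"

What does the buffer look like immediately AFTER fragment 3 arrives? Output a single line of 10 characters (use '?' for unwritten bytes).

Fragment 1: offset=7 data="OCJ" -> buffer=???????OCJ
Fragment 2: offset=0 data="RI" -> buffer=RI?????OCJ
Fragment 3: offset=4 data="FQW" -> buffer=RI??FQWOCJ

Answer: RI??FQWOCJ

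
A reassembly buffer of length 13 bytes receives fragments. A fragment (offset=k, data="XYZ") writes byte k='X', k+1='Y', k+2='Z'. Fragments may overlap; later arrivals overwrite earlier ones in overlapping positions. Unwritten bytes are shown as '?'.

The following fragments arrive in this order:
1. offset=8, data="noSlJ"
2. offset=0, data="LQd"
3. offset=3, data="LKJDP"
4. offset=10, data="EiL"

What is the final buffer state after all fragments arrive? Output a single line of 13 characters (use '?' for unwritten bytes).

Fragment 1: offset=8 data="noSlJ" -> buffer=????????noSlJ
Fragment 2: offset=0 data="LQd" -> buffer=LQd?????noSlJ
Fragment 3: offset=3 data="LKJDP" -> buffer=LQdLKJDPnoSlJ
Fragment 4: offset=10 data="EiL" -> buffer=LQdLKJDPnoEiL

Answer: LQdLKJDPnoEiL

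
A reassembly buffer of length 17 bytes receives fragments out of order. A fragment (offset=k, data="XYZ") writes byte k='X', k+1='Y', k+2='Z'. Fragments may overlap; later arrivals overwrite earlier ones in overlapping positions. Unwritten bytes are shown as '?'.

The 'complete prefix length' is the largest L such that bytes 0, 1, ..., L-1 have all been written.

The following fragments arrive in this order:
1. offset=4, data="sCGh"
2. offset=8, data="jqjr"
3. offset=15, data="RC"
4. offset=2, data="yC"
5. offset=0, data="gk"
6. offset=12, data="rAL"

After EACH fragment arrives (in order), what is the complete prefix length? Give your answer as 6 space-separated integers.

Fragment 1: offset=4 data="sCGh" -> buffer=????sCGh????????? -> prefix_len=0
Fragment 2: offset=8 data="jqjr" -> buffer=????sCGhjqjr????? -> prefix_len=0
Fragment 3: offset=15 data="RC" -> buffer=????sCGhjqjr???RC -> prefix_len=0
Fragment 4: offset=2 data="yC" -> buffer=??yCsCGhjqjr???RC -> prefix_len=0
Fragment 5: offset=0 data="gk" -> buffer=gkyCsCGhjqjr???RC -> prefix_len=12
Fragment 6: offset=12 data="rAL" -> buffer=gkyCsCGhjqjrrALRC -> prefix_len=17

Answer: 0 0 0 0 12 17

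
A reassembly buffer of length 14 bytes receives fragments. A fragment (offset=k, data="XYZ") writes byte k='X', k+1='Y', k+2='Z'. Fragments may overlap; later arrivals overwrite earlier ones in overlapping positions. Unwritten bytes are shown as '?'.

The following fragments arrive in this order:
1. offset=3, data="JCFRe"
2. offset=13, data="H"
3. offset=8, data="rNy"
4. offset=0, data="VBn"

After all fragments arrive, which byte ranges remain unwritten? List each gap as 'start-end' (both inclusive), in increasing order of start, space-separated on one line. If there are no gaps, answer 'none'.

Answer: 11-12

Derivation:
Fragment 1: offset=3 len=5
Fragment 2: offset=13 len=1
Fragment 3: offset=8 len=3
Fragment 4: offset=0 len=3
Gaps: 11-12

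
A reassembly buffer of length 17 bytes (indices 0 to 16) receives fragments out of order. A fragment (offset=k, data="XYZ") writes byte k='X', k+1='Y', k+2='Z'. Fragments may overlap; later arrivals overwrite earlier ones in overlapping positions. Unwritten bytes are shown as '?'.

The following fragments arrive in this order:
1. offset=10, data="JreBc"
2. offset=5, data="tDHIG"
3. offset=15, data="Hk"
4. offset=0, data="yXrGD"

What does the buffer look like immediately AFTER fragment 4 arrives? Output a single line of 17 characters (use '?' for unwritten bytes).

Answer: yXrGDtDHIGJreBcHk

Derivation:
Fragment 1: offset=10 data="JreBc" -> buffer=??????????JreBc??
Fragment 2: offset=5 data="tDHIG" -> buffer=?????tDHIGJreBc??
Fragment 3: offset=15 data="Hk" -> buffer=?????tDHIGJreBcHk
Fragment 4: offset=0 data="yXrGD" -> buffer=yXrGDtDHIGJreBcHk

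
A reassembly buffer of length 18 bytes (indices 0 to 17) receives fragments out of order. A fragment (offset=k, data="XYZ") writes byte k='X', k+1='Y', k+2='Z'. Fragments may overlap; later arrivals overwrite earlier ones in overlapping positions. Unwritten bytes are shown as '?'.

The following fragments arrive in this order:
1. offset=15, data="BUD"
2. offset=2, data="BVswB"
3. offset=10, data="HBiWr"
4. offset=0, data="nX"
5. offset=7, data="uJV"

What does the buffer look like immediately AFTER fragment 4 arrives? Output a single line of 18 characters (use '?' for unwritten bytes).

Answer: nXBVswB???HBiWrBUD

Derivation:
Fragment 1: offset=15 data="BUD" -> buffer=???????????????BUD
Fragment 2: offset=2 data="BVswB" -> buffer=??BVswB????????BUD
Fragment 3: offset=10 data="HBiWr" -> buffer=??BVswB???HBiWrBUD
Fragment 4: offset=0 data="nX" -> buffer=nXBVswB???HBiWrBUD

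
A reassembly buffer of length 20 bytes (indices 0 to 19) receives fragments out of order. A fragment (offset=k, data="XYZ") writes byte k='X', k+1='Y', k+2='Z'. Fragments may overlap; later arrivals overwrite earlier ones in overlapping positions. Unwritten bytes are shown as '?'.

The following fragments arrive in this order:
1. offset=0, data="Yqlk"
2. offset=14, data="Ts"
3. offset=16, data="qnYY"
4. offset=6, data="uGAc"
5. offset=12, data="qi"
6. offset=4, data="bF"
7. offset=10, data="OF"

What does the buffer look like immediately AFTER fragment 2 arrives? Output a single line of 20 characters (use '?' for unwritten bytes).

Fragment 1: offset=0 data="Yqlk" -> buffer=Yqlk????????????????
Fragment 2: offset=14 data="Ts" -> buffer=Yqlk??????????Ts????

Answer: Yqlk??????????Ts????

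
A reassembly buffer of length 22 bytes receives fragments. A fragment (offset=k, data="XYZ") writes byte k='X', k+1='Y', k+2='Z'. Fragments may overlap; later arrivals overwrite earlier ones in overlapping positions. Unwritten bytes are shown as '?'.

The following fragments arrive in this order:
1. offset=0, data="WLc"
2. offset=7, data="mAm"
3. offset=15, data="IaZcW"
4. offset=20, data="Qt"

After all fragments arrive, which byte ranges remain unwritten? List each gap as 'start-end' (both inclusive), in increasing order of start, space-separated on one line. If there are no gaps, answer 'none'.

Fragment 1: offset=0 len=3
Fragment 2: offset=7 len=3
Fragment 3: offset=15 len=5
Fragment 4: offset=20 len=2
Gaps: 3-6 10-14

Answer: 3-6 10-14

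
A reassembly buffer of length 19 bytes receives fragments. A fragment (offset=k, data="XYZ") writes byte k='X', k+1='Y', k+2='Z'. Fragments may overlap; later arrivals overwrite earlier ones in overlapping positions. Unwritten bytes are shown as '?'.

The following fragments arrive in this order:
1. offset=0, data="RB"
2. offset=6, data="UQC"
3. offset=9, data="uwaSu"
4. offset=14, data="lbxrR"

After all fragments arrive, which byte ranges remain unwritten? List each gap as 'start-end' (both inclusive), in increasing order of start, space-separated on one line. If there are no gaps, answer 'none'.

Answer: 2-5

Derivation:
Fragment 1: offset=0 len=2
Fragment 2: offset=6 len=3
Fragment 3: offset=9 len=5
Fragment 4: offset=14 len=5
Gaps: 2-5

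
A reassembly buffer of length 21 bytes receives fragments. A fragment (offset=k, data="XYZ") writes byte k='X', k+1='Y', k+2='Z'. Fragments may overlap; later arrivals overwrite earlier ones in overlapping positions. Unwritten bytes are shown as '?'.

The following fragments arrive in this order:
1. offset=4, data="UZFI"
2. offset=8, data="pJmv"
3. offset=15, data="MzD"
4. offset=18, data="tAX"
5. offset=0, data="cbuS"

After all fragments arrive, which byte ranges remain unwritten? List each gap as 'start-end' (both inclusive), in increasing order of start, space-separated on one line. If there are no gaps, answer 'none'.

Answer: 12-14

Derivation:
Fragment 1: offset=4 len=4
Fragment 2: offset=8 len=4
Fragment 3: offset=15 len=3
Fragment 4: offset=18 len=3
Fragment 5: offset=0 len=4
Gaps: 12-14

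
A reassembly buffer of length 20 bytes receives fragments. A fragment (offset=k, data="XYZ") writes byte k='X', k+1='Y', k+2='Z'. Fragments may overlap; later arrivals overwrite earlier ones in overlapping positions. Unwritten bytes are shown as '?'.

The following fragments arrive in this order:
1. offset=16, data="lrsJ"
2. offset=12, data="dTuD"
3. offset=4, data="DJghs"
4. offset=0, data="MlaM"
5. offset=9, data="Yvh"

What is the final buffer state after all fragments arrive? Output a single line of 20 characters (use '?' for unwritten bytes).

Answer: MlaMDJghsYvhdTuDlrsJ

Derivation:
Fragment 1: offset=16 data="lrsJ" -> buffer=????????????????lrsJ
Fragment 2: offset=12 data="dTuD" -> buffer=????????????dTuDlrsJ
Fragment 3: offset=4 data="DJghs" -> buffer=????DJghs???dTuDlrsJ
Fragment 4: offset=0 data="MlaM" -> buffer=MlaMDJghs???dTuDlrsJ
Fragment 5: offset=9 data="Yvh" -> buffer=MlaMDJghsYvhdTuDlrsJ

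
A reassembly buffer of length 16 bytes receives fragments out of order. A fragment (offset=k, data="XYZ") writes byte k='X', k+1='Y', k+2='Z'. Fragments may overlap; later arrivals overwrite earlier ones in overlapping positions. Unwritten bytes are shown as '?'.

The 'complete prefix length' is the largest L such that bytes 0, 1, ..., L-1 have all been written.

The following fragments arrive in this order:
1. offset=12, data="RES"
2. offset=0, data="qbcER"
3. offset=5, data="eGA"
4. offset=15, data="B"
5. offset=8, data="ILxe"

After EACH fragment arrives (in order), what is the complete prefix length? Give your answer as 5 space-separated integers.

Fragment 1: offset=12 data="RES" -> buffer=????????????RES? -> prefix_len=0
Fragment 2: offset=0 data="qbcER" -> buffer=qbcER???????RES? -> prefix_len=5
Fragment 3: offset=5 data="eGA" -> buffer=qbcEReGA????RES? -> prefix_len=8
Fragment 4: offset=15 data="B" -> buffer=qbcEReGA????RESB -> prefix_len=8
Fragment 5: offset=8 data="ILxe" -> buffer=qbcEReGAILxeRESB -> prefix_len=16

Answer: 0 5 8 8 16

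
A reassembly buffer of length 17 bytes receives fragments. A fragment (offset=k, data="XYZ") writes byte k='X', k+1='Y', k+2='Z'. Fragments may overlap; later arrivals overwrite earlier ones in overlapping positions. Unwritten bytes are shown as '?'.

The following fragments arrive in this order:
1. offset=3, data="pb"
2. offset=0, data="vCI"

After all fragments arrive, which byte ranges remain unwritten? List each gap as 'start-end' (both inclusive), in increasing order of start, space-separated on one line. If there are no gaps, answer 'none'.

Fragment 1: offset=3 len=2
Fragment 2: offset=0 len=3
Gaps: 5-16

Answer: 5-16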